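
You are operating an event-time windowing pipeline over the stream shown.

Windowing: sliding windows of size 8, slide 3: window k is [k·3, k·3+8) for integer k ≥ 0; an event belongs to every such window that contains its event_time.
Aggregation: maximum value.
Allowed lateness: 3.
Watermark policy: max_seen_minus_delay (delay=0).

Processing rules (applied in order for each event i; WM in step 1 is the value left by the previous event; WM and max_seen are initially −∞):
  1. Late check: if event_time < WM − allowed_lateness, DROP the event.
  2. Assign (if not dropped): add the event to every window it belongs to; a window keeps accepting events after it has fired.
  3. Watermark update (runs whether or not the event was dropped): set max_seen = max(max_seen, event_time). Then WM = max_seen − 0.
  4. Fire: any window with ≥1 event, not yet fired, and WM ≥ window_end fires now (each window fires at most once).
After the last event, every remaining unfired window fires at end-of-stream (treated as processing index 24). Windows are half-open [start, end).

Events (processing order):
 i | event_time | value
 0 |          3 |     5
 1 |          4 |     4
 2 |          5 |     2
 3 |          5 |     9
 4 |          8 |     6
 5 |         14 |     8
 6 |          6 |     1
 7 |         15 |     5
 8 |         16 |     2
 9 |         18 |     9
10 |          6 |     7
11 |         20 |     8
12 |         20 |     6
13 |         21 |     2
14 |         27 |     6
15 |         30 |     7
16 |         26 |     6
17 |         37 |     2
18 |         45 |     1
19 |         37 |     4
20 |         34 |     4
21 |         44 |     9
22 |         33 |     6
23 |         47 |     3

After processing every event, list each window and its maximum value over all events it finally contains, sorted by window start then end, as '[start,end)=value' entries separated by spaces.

i=0 t=3 v=5: → [3,11),[0,8); WM=3
i=1 t=4 v=4: → [3,11),[0,8); WM=4
i=2 t=5 v=2: → [3,11),[0,8); WM=5
i=3 t=5 v=9: → [3,11),[0,8); WM=5
i=4 t=8 v=6: → [6,14),[3,11); WM=8; [0,8) fires=9
i=5 t=14 v=8: → [12,20),[9,17); WM=14; [3,11) fires=9 [6,14) fires=6
i=6 t=6 v=1: DROP (t<14-3); WM=14
i=7 t=15 v=5: → [15,23),[12,20),[9,17); WM=15
i=8 t=16 v=2: → [15,23),[12,20),[9,17); WM=16
i=9 t=18 v=9: → [18,26),[15,23),[12,20); WM=18; [9,17) fires=8
i=10 t=6 v=7: DROP (t<18-3); WM=18
i=11 t=20 v=8: → [18,26),[15,23); WM=20; [12,20) fires=9
i=12 t=20 v=6: → [18,26),[15,23); WM=20
i=13 t=21 v=2: → [21,29),[18,26),[15,23); WM=21
i=14 t=27 v=6: → [27,35),[24,32),[21,29); WM=27; [15,23) fires=9 [18,26) fires=9
i=15 t=30 v=7: → [30,38),[27,35),[24,32); WM=30; [21,29) fires=6
i=16 t=26 v=6: DROP (t<30-3); WM=30
i=17 t=37 v=2: → [36,44),[33,41),[30,38); WM=37; [24,32) fires=7 [27,35) fires=7
i=18 t=45 v=1: → [45,53),[42,50),[39,47); WM=45; [30,38) fires=7 [33,41) fires=2 [36,44) fires=2
i=19 t=37 v=4: DROP (t<45-3); WM=45
i=20 t=34 v=4: DROP (t<45-3); WM=45
i=21 t=44 v=9: → [42,50),[39,47); WM=45
i=22 t=33 v=6: DROP (t<45-3); WM=45
i=23 t=47 v=3: → [45,53),[42,50); WM=47; [39,47) fires=9

[0,8)=9 [3,11)=9 [6,14)=6 [9,17)=8 [12,20)=9 [15,23)=9 [18,26)=9 [21,29)=6 [24,32)=7 [27,35)=7 [30,38)=7 [33,41)=2 [36,44)=2 [39,47)=9 [42,50)=9 [45,53)=3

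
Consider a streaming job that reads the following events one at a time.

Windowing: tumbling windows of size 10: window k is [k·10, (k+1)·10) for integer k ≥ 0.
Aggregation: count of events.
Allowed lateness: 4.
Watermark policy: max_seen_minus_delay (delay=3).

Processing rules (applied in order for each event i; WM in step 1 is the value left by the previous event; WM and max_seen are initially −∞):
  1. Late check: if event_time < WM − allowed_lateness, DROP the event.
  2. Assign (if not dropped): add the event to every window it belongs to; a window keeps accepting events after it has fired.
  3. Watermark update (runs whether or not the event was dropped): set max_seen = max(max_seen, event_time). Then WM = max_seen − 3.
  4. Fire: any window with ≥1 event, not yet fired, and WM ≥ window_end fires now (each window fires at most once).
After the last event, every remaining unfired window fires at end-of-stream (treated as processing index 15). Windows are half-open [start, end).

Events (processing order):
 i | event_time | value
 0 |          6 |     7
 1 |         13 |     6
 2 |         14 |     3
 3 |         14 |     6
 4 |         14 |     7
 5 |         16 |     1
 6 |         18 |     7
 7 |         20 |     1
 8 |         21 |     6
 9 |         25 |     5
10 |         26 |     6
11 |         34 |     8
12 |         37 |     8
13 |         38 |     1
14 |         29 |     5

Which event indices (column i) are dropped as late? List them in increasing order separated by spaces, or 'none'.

14

i=0 t=6 v=7: → [0,10); WM=3
i=1 t=13 v=6: → [10,20); WM=10; [0,10) fires=1
i=2 t=14 v=3: → [10,20); WM=11
i=3 t=14 v=6: → [10,20); WM=11
i=4 t=14 v=7: → [10,20); WM=11
i=5 t=16 v=1: → [10,20); WM=13
i=6 t=18 v=7: → [10,20); WM=15
i=7 t=20 v=1: → [20,30); WM=17
i=8 t=21 v=6: → [20,30); WM=18
i=9 t=25 v=5: → [20,30); WM=22; [10,20) fires=6
i=10 t=26 v=6: → [20,30); WM=23
i=11 t=34 v=8: → [30,40); WM=31; [20,30) fires=4
i=12 t=37 v=8: → [30,40); WM=34
i=13 t=38 v=1: → [30,40); WM=35
i=14 t=29 v=5: DROP (t<35-4); WM=35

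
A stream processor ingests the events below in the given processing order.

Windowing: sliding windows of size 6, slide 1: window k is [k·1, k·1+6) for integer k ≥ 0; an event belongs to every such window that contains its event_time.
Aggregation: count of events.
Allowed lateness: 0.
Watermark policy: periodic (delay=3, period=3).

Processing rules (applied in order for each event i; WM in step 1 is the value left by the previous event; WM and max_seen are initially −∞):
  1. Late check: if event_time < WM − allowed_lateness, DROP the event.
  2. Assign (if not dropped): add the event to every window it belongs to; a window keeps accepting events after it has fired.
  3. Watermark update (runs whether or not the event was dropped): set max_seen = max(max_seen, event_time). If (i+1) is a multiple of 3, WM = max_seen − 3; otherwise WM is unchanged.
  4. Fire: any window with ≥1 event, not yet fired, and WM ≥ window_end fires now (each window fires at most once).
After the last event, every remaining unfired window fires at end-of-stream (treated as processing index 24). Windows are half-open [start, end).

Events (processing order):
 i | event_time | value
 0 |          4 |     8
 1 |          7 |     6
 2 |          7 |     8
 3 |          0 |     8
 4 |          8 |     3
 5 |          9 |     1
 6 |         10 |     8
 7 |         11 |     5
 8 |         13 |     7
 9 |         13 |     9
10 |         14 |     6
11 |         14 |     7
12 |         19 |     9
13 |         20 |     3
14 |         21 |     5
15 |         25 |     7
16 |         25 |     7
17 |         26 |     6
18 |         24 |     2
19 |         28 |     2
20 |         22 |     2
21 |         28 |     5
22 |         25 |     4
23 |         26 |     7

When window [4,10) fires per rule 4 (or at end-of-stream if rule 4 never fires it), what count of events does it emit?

i=0 t=4 v=8: → [4,10),[3,9),[2,8),[1,7),[0,6); WM=−∞
i=1 t=7 v=6: → [7,13),[6,12),[5,11),[4,10),[3,9),[2,8); WM=−∞
i=2 t=7 v=8: → [7,13),[6,12),[5,11),[4,10),[3,9),[2,8); WM=4
i=3 t=0 v=8: DROP (t<4-0); WM=4
i=4 t=8 v=3: → [8,14),[7,13),[6,12),[5,11),[4,10),[3,9); WM=4
i=5 t=9 v=1: → [9,15),[8,14),[7,13),[6,12),[5,11),[4,10); WM=6; [0,6) fires=1
i=6 t=10 v=8: → [10,16),[9,15),[8,14),[7,13),[6,12),[5,11); WM=6
i=7 t=11 v=5: → [11,17),[10,16),[9,15),[8,14),[7,13),[6,12); WM=6
i=8 t=13 v=7: → [13,19),[12,18),[11,17),[10,16),[9,15),[8,14); WM=10; [1,7) fires=1 [2,8) fires=3 [3,9) fires=4 [4,10) fires=5
i=9 t=13 v=9: → [13,19),[12,18),[11,17),[10,16),[9,15),[8,14); WM=10
i=10 t=14 v=6: → [14,20),[13,19),[12,18),[11,17),[10,16),[9,15); WM=10
i=11 t=14 v=7: → [14,20),[13,19),[12,18),[11,17),[10,16),[9,15); WM=11; [5,11) fires=5
i=12 t=19 v=9: → [19,25),[18,24),[17,23),[16,22),[15,21),[14,20); WM=11
i=13 t=20 v=3: → [20,26),[19,25),[18,24),[17,23),[16,22),[15,21); WM=11
i=14 t=21 v=5: → [21,27),[20,26),[19,25),[18,24),[17,23),[16,22); WM=18; [6,12) fires=6 [7,13) fires=6 [8,14) fires=6 [9,15) fires=7 [10,16) fires=6 [11,17) fires=5 [12,18) fires=4
i=15 t=25 v=7: → [25,31),[24,30),[23,29),[22,28),[21,27),[20,26); WM=18
i=16 t=25 v=7: → [25,31),[24,30),[23,29),[22,28),[21,27),[20,26); WM=18
i=17 t=26 v=6: → [26,32),[25,31),[24,30),[23,29),[22,28),[21,27); WM=23; [13,19) fires=4 [14,20) fires=3 [15,21) fires=2 [16,22) fires=3 [17,23) fires=3
i=18 t=24 v=2: → [24,30),[23,29),[22,28),[21,27),[20,26),[19,25); WM=23
i=19 t=28 v=2: → [28,34),[27,33),[26,32),[25,31),[24,30),[23,29); WM=23
i=20 t=22 v=2: DROP (t<23-0); WM=25; [18,24) fires=3 [19,25) fires=4
i=21 t=28 v=5: → [28,34),[27,33),[26,32),[25,31),[24,30),[23,29); WM=25
i=22 t=25 v=4: → [25,31),[24,30),[23,29),[22,28),[21,27),[20,26); WM=25
i=23 t=26 v=7: → [26,32),[25,31),[24,30),[23,29),[22,28),[21,27); WM=25

5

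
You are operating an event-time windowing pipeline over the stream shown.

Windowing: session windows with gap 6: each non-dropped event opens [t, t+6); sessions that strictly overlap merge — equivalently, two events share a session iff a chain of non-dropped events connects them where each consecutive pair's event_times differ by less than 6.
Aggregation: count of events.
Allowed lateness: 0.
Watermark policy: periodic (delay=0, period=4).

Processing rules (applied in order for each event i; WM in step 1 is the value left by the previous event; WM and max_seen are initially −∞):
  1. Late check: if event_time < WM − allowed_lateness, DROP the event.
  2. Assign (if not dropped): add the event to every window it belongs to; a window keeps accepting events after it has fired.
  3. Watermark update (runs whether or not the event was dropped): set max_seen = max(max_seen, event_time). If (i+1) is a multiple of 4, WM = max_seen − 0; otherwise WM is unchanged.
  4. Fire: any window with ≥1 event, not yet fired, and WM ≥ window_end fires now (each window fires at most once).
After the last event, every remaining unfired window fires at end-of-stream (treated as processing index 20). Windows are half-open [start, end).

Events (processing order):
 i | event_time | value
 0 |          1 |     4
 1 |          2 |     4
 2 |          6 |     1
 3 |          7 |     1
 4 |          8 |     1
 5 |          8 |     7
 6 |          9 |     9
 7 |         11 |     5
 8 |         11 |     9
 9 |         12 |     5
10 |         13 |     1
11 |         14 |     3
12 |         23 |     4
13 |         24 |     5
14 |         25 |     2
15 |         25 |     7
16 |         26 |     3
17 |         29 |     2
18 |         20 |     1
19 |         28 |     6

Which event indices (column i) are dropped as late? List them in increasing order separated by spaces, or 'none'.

i=0 t=1 v=4: → [1,7); WM=−∞
i=1 t=2 v=4: → [1,8); WM=−∞
i=2 t=6 v=1: → [1,12); WM=−∞
i=3 t=7 v=1: → [1,13); WM=7
i=4 t=8 v=1: → [1,14); WM=7
i=5 t=8 v=7: → [1,14); WM=7
i=6 t=9 v=9: → [1,15); WM=7
i=7 t=11 v=5: → [1,17); WM=11
i=8 t=11 v=9: → [1,17); WM=11
i=9 t=12 v=5: → [1,18); WM=11
i=10 t=13 v=1: → [1,19); WM=11
i=11 t=14 v=3: → [1,20); WM=14
i=12 t=23 v=4: → [23,29); WM=14
i=13 t=24 v=5: → [23,30); WM=14
i=14 t=25 v=2: → [23,31); WM=14
i=15 t=25 v=7: → [23,31); WM=25
i=16 t=26 v=3: → [23,32); WM=25
i=17 t=29 v=2: → [23,35); WM=25
i=18 t=20 v=1: DROP (t<25-0); WM=25
i=19 t=28 v=6: → [23,35); WM=29

18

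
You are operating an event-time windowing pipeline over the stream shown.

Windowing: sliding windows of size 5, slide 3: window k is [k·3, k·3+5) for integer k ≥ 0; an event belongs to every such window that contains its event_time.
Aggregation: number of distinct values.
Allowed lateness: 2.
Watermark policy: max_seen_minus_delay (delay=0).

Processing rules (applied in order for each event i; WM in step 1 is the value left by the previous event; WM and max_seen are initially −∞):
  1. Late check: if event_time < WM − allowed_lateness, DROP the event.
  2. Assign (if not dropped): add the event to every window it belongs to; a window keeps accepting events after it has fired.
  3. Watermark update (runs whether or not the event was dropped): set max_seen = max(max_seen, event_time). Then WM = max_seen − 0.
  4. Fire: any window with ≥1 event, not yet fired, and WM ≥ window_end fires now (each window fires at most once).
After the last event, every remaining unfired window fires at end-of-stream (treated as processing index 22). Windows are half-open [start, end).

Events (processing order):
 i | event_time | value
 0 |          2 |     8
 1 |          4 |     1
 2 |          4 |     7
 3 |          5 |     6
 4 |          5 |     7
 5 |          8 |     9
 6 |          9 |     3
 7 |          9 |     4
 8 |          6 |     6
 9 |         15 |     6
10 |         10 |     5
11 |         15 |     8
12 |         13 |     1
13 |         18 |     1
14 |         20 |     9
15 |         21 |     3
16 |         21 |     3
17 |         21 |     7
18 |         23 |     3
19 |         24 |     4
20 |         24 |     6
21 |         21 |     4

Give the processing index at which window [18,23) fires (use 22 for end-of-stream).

i=0 t=2 v=8: → [0,5); WM=2
i=1 t=4 v=1: → [3,8),[0,5); WM=4
i=2 t=4 v=7: → [3,8),[0,5); WM=4
i=3 t=5 v=6: → [3,8); WM=5; [0,5) fires=3
i=4 t=5 v=7: → [3,8); WM=5
i=5 t=8 v=9: → [6,11); WM=8; [3,8) fires=3
i=6 t=9 v=3: → [9,14),[6,11); WM=9
i=7 t=9 v=4: → [9,14),[6,11); WM=9
i=8 t=6 v=6: DROP (t<9-2); WM=9
i=9 t=15 v=6: → [15,20),[12,17); WM=15; [6,11) fires=3 [9,14) fires=2
i=10 t=10 v=5: DROP (t<15-2); WM=15
i=11 t=15 v=8: → [15,20),[12,17); WM=15
i=12 t=13 v=1: → [12,17),[9,14); WM=15
i=13 t=18 v=1: → [18,23),[15,20); WM=18; [12,17) fires=3
i=14 t=20 v=9: → [18,23); WM=20; [15,20) fires=3
i=15 t=21 v=3: → [21,26),[18,23); WM=21
i=16 t=21 v=3: → [21,26),[18,23); WM=21
i=17 t=21 v=7: → [21,26),[18,23); WM=21
i=18 t=23 v=3: → [21,26); WM=23; [18,23) fires=4
i=19 t=24 v=4: → [24,29),[21,26); WM=24
i=20 t=24 v=6: → [24,29),[21,26); WM=24
i=21 t=21 v=4: DROP (t<24-2); WM=24

18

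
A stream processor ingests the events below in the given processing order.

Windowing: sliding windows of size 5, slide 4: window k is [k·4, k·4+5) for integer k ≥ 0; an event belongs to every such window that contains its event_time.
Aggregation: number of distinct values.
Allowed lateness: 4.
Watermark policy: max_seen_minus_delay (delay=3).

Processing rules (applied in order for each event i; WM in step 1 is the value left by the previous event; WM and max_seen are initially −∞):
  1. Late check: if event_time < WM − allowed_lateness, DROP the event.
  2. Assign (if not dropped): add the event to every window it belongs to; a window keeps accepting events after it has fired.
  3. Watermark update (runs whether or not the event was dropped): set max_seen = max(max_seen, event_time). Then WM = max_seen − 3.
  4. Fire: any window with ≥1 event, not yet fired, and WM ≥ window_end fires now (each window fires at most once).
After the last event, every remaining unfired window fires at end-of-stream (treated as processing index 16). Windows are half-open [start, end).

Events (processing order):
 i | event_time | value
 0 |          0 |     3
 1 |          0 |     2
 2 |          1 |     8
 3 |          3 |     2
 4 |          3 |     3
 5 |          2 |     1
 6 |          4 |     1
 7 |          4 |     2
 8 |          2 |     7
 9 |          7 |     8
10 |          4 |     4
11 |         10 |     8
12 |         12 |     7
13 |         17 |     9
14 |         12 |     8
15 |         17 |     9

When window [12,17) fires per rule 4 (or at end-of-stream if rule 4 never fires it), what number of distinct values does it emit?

2

i=0 t=0 v=3: → [0,5); WM=-3
i=1 t=0 v=2: → [0,5); WM=-3
i=2 t=1 v=8: → [0,5); WM=-2
i=3 t=3 v=2: → [0,5); WM=0
i=4 t=3 v=3: → [0,5); WM=0
i=5 t=2 v=1: → [0,5); WM=0
i=6 t=4 v=1: → [4,9),[0,5); WM=1
i=7 t=4 v=2: → [4,9),[0,5); WM=1
i=8 t=2 v=7: → [0,5); WM=1
i=9 t=7 v=8: → [4,9); WM=4
i=10 t=4 v=4: → [4,9),[0,5); WM=4
i=11 t=10 v=8: → [8,13); WM=7; [0,5) fires=6
i=12 t=12 v=7: → [12,17),[8,13); WM=9; [4,9) fires=4
i=13 t=17 v=9: → [16,21); WM=14; [8,13) fires=2
i=14 t=12 v=8: → [12,17),[8,13); WM=14
i=15 t=17 v=9: → [16,21); WM=14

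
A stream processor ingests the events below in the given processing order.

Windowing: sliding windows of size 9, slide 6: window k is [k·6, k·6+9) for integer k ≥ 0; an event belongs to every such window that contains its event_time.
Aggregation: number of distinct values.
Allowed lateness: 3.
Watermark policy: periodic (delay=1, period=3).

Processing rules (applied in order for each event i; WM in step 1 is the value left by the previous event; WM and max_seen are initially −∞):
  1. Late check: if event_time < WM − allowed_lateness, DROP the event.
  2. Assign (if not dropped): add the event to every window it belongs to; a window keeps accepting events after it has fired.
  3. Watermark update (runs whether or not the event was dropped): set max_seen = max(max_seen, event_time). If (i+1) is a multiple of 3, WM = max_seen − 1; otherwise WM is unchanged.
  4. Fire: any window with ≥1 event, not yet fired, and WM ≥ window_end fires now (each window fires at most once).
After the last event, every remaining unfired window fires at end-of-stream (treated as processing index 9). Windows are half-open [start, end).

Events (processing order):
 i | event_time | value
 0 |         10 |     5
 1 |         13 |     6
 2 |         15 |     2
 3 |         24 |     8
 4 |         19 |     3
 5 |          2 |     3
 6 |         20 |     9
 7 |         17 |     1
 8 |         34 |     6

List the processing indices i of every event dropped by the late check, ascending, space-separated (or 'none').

5 7

i=0 t=10 v=5: → [6,15); WM=−∞
i=1 t=13 v=6: → [12,21),[6,15); WM=−∞
i=2 t=15 v=2: → [12,21); WM=14
i=3 t=24 v=8: → [24,33),[18,27); WM=14
i=4 t=19 v=3: → [18,27),[12,21); WM=14
i=5 t=2 v=3: DROP (t<14-3); WM=23; [6,15) fires=2 [12,21) fires=3
i=6 t=20 v=9: → [18,27),[12,21); WM=23
i=7 t=17 v=1: DROP (t<23-3); WM=23
i=8 t=34 v=6: → [30,39); WM=33; [18,27) fires=3 [24,33) fires=1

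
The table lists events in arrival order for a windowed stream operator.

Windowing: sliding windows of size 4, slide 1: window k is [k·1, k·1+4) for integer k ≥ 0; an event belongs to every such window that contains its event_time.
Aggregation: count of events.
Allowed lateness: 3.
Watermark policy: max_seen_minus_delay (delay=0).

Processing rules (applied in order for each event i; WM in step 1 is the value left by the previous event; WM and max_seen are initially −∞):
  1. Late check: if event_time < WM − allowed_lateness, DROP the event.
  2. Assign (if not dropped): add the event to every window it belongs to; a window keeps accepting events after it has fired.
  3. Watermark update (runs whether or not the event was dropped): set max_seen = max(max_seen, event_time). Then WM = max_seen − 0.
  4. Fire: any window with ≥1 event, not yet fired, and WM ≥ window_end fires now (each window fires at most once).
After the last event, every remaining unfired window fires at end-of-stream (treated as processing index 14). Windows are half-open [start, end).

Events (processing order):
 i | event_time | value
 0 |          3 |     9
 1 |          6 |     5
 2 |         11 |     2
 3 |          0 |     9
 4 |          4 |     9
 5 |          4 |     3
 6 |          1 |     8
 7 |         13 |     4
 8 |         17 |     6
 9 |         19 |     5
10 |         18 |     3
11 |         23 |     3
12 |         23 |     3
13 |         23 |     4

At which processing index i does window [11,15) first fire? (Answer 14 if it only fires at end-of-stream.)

i=0 t=3 v=9: → [3,7),[2,6),[1,5),[0,4); WM=3
i=1 t=6 v=5: → [6,10),[5,9),[4,8),[3,7); WM=6; [0,4) fires=1 [1,5) fires=1 [2,6) fires=1
i=2 t=11 v=2: → [11,15),[10,14),[9,13),[8,12); WM=11; [3,7) fires=2 [4,8) fires=1 [5,9) fires=1 [6,10) fires=1
i=3 t=0 v=9: DROP (t<11-3); WM=11
i=4 t=4 v=9: DROP (t<11-3); WM=11
i=5 t=4 v=3: DROP (t<11-3); WM=11
i=6 t=1 v=8: DROP (t<11-3); WM=11
i=7 t=13 v=4: → [13,17),[12,16),[11,15),[10,14); WM=13; [8,12) fires=1 [9,13) fires=1
i=8 t=17 v=6: → [17,21),[16,20),[15,19),[14,18); WM=17; [10,14) fires=2 [11,15) fires=2 [12,16) fires=1 [13,17) fires=1
i=9 t=19 v=5: → [19,23),[18,22),[17,21),[16,20); WM=19; [14,18) fires=1 [15,19) fires=1
i=10 t=18 v=3: → [18,22),[17,21),[16,20),[15,19); WM=19
i=11 t=23 v=3: → [23,27),[22,26),[21,25),[20,24); WM=23; [16,20) fires=3 [17,21) fires=3 [18,22) fires=2 [19,23) fires=1
i=12 t=23 v=3: → [23,27),[22,26),[21,25),[20,24); WM=23
i=13 t=23 v=4: → [23,27),[22,26),[21,25),[20,24); WM=23

8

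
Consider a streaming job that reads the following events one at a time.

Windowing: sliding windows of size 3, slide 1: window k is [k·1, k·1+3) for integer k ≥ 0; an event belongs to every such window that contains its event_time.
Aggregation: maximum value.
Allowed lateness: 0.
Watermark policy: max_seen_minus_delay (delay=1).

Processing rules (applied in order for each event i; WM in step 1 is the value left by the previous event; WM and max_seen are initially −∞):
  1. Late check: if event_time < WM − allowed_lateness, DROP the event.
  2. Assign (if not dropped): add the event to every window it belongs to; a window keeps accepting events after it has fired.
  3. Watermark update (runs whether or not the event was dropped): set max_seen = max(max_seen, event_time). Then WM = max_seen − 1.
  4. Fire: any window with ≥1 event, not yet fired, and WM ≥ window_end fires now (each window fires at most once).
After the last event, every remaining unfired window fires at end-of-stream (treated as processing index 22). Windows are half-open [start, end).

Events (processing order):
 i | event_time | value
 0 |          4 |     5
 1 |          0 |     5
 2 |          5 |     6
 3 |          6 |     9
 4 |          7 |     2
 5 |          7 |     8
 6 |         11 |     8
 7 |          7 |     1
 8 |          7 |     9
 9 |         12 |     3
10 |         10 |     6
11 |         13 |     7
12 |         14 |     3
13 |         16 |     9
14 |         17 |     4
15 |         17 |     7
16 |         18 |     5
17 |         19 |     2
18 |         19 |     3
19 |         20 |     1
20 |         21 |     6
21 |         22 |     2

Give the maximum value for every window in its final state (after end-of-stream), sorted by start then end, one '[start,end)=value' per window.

[2,5)=5 [3,6)=6 [4,7)=9 [5,8)=9 [6,9)=9 [7,10)=8 [9,12)=8 [10,13)=8 [11,14)=8 [12,15)=7 [13,16)=7 [14,17)=9 [15,18)=9 [16,19)=9 [17,20)=7 [18,21)=5 [19,22)=6 [20,23)=6 [21,24)=6 [22,25)=2

i=0 t=4 v=5: → [4,7),[3,6),[2,5); WM=3
i=1 t=0 v=5: DROP (t<3-0); WM=3
i=2 t=5 v=6: → [5,8),[4,7),[3,6); WM=4
i=3 t=6 v=9: → [6,9),[5,8),[4,7); WM=5; [2,5) fires=5
i=4 t=7 v=2: → [7,10),[6,9),[5,8); WM=6; [3,6) fires=6
i=5 t=7 v=8: → [7,10),[6,9),[5,8); WM=6
i=6 t=11 v=8: → [11,14),[10,13),[9,12); WM=10; [4,7) fires=9 [5,8) fires=9 [6,9) fires=9 [7,10) fires=8
i=7 t=7 v=1: DROP (t<10-0); WM=10
i=8 t=7 v=9: DROP (t<10-0); WM=10
i=9 t=12 v=3: → [12,15),[11,14),[10,13); WM=11
i=10 t=10 v=6: DROP (t<11-0); WM=11
i=11 t=13 v=7: → [13,16),[12,15),[11,14); WM=12; [9,12) fires=8
i=12 t=14 v=3: → [14,17),[13,16),[12,15); WM=13; [10,13) fires=8
i=13 t=16 v=9: → [16,19),[15,18),[14,17); WM=15; [11,14) fires=8 [12,15) fires=7
i=14 t=17 v=4: → [17,20),[16,19),[15,18); WM=16; [13,16) fires=7
i=15 t=17 v=7: → [17,20),[16,19),[15,18); WM=16
i=16 t=18 v=5: → [18,21),[17,20),[16,19); WM=17; [14,17) fires=9
i=17 t=19 v=2: → [19,22),[18,21),[17,20); WM=18; [15,18) fires=9
i=18 t=19 v=3: → [19,22),[18,21),[17,20); WM=18
i=19 t=20 v=1: → [20,23),[19,22),[18,21); WM=19; [16,19) fires=9
i=20 t=21 v=6: → [21,24),[20,23),[19,22); WM=20; [17,20) fires=7
i=21 t=22 v=2: → [22,25),[21,24),[20,23); WM=21; [18,21) fires=5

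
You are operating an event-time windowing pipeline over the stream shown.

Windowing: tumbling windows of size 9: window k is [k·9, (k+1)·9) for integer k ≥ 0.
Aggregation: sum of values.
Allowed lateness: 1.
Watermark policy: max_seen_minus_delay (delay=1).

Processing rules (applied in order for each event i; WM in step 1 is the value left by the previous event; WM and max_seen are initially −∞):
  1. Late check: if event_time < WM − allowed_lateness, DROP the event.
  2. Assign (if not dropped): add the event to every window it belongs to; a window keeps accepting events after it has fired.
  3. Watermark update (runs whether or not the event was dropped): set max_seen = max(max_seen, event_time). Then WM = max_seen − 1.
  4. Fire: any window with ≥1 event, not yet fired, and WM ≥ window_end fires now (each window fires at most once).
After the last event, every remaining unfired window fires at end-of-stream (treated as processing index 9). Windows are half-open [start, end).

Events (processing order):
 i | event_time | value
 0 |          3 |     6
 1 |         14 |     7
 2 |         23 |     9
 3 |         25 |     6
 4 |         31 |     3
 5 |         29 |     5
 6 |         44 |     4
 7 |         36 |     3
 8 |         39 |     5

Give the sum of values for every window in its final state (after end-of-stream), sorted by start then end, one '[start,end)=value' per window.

i=0 t=3 v=6: → [0,9); WM=2
i=1 t=14 v=7: → [9,18); WM=13; [0,9) fires=6
i=2 t=23 v=9: → [18,27); WM=22; [9,18) fires=7
i=3 t=25 v=6: → [18,27); WM=24
i=4 t=31 v=3: → [27,36); WM=30; [18,27) fires=15
i=5 t=29 v=5: → [27,36); WM=30
i=6 t=44 v=4: → [36,45); WM=43; [27,36) fires=8
i=7 t=36 v=3: DROP (t<43-1); WM=43
i=8 t=39 v=5: DROP (t<43-1); WM=43

[0,9)=6 [9,18)=7 [18,27)=15 [27,36)=8 [36,45)=4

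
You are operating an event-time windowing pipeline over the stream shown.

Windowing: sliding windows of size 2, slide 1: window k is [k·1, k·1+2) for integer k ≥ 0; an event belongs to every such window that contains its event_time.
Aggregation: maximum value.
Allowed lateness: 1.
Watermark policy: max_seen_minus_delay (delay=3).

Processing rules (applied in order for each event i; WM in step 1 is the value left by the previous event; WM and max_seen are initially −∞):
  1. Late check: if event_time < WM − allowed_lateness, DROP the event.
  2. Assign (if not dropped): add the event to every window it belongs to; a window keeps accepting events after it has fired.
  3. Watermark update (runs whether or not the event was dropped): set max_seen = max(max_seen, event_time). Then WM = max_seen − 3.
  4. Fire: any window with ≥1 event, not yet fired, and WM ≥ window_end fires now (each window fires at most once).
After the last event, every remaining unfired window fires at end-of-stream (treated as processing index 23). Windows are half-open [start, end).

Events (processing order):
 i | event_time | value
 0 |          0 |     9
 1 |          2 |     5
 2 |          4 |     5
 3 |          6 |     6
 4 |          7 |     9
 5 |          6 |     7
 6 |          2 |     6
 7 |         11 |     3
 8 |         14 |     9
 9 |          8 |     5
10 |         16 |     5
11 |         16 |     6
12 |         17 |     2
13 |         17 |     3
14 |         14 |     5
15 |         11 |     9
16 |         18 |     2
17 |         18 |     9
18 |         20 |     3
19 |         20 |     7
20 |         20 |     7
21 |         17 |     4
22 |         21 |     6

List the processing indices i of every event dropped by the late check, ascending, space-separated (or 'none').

6 9 15

i=0 t=0 v=9: → [0,2); WM=-3
i=1 t=2 v=5: → [2,4),[1,3); WM=-1
i=2 t=4 v=5: → [4,6),[3,5); WM=1
i=3 t=6 v=6: → [6,8),[5,7); WM=3; [0,2) fires=9 [1,3) fires=5
i=4 t=7 v=9: → [7,9),[6,8); WM=4; [2,4) fires=5
i=5 t=6 v=7: → [6,8),[5,7); WM=4
i=6 t=2 v=6: DROP (t<4-1); WM=4
i=7 t=11 v=3: → [11,13),[10,12); WM=8; [3,5) fires=5 [4,6) fires=5 [5,7) fires=7 [6,8) fires=9
i=8 t=14 v=9: → [14,16),[13,15); WM=11; [7,9) fires=9
i=9 t=8 v=5: DROP (t<11-1); WM=11
i=10 t=16 v=5: → [16,18),[15,17); WM=13; [10,12) fires=3 [11,13) fires=3
i=11 t=16 v=6: → [16,18),[15,17); WM=13
i=12 t=17 v=2: → [17,19),[16,18); WM=14
i=13 t=17 v=3: → [17,19),[16,18); WM=14
i=14 t=14 v=5: → [14,16),[13,15); WM=14
i=15 t=11 v=9: DROP (t<14-1); WM=14
i=16 t=18 v=2: → [18,20),[17,19); WM=15; [13,15) fires=9
i=17 t=18 v=9: → [18,20),[17,19); WM=15
i=18 t=20 v=3: → [20,22),[19,21); WM=17; [14,16) fires=9 [15,17) fires=6
i=19 t=20 v=7: → [20,22),[19,21); WM=17
i=20 t=20 v=7: → [20,22),[19,21); WM=17
i=21 t=17 v=4: → [17,19),[16,18); WM=17
i=22 t=21 v=6: → [21,23),[20,22); WM=18; [16,18) fires=6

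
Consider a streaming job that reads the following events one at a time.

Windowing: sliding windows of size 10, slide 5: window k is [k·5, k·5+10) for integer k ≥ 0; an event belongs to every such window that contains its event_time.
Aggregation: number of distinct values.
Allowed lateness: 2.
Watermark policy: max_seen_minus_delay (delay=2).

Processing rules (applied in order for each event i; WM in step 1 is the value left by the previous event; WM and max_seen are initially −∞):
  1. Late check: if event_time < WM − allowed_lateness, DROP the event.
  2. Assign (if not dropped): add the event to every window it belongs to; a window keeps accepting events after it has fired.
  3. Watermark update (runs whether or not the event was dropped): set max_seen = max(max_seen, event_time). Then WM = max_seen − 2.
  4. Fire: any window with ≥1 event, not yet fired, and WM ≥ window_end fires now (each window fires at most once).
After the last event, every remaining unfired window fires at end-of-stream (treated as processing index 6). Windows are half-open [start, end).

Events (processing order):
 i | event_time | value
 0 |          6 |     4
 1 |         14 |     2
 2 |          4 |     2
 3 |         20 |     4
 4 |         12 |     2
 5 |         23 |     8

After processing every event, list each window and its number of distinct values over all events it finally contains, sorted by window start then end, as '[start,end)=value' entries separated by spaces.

i=0 t=6 v=4: → [5,15),[0,10); WM=4
i=1 t=14 v=2: → [10,20),[5,15); WM=12; [0,10) fires=1
i=2 t=4 v=2: DROP (t<12-2); WM=12
i=3 t=20 v=4: → [20,30),[15,25); WM=18; [5,15) fires=2
i=4 t=12 v=2: DROP (t<18-2); WM=18
i=5 t=23 v=8: → [20,30),[15,25); WM=21; [10,20) fires=1

[0,10)=1 [5,15)=2 [10,20)=1 [15,25)=2 [20,30)=2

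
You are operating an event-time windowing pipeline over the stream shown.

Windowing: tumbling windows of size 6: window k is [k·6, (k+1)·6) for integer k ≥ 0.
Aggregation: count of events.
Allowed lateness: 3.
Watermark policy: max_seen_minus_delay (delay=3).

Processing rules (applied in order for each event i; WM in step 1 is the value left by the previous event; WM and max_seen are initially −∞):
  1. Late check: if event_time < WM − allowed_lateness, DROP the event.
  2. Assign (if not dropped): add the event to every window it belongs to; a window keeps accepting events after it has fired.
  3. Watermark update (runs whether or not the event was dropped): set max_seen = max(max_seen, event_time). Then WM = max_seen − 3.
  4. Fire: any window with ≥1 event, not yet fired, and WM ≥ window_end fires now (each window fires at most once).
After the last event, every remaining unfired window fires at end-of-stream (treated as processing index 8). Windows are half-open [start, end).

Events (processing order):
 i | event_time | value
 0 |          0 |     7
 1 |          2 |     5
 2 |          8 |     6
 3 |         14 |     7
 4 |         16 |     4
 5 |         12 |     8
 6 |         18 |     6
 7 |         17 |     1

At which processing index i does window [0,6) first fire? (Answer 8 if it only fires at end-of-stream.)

i=0 t=0 v=7: → [0,6); WM=-3
i=1 t=2 v=5: → [0,6); WM=-1
i=2 t=8 v=6: → [6,12); WM=5
i=3 t=14 v=7: → [12,18); WM=11; [0,6) fires=2
i=4 t=16 v=4: → [12,18); WM=13; [6,12) fires=1
i=5 t=12 v=8: → [12,18); WM=13
i=6 t=18 v=6: → [18,24); WM=15
i=7 t=17 v=1: → [12,18); WM=15

3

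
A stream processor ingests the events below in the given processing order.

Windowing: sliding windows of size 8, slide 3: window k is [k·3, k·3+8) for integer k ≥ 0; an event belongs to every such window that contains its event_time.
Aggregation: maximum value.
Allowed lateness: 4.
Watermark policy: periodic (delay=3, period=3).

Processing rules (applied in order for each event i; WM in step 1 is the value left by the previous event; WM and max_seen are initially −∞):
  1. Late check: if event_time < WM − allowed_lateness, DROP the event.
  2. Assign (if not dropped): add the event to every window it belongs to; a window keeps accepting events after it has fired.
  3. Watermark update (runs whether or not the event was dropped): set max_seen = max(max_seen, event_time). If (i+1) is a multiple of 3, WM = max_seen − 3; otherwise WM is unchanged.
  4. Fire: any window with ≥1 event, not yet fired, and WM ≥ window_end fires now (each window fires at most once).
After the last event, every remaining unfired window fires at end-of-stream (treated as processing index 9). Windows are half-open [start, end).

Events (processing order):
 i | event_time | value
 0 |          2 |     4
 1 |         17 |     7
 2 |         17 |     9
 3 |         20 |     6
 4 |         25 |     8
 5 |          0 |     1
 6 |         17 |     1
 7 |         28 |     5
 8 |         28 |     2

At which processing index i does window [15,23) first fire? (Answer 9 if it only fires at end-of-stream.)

8

i=0 t=2 v=4: → [0,8); WM=−∞
i=1 t=17 v=7: → [15,23),[12,20); WM=−∞
i=2 t=17 v=9: → [15,23),[12,20); WM=14; [0,8) fires=4
i=3 t=20 v=6: → [18,26),[15,23); WM=14
i=4 t=25 v=8: → [24,32),[21,29),[18,26); WM=14
i=5 t=0 v=1: DROP (t<14-4); WM=22; [12,20) fires=9
i=6 t=17 v=1: DROP (t<22-4); WM=22
i=7 t=28 v=5: → [27,35),[24,32),[21,29); WM=22
i=8 t=28 v=2: → [27,35),[24,32),[21,29); WM=25; [15,23) fires=9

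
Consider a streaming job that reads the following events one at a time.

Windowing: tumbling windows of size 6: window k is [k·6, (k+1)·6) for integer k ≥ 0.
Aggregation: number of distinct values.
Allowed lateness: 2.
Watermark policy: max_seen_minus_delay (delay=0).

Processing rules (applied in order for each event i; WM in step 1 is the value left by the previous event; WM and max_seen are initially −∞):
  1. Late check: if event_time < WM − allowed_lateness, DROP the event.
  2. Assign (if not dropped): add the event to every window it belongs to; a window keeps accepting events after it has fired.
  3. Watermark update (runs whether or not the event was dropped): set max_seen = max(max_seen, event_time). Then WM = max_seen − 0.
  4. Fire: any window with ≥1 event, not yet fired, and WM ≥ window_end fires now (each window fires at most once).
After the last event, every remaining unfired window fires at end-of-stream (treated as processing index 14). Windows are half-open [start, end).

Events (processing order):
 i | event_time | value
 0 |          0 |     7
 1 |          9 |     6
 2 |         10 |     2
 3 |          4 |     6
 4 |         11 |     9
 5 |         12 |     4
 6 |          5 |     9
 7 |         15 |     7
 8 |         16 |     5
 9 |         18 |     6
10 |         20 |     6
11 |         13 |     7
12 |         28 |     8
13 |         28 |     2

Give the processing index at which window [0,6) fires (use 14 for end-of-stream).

i=0 t=0 v=7: → [0,6); WM=0
i=1 t=9 v=6: → [6,12); WM=9; [0,6) fires=1
i=2 t=10 v=2: → [6,12); WM=10
i=3 t=4 v=6: DROP (t<10-2); WM=10
i=4 t=11 v=9: → [6,12); WM=11
i=5 t=12 v=4: → [12,18); WM=12; [6,12) fires=3
i=6 t=5 v=9: DROP (t<12-2); WM=12
i=7 t=15 v=7: → [12,18); WM=15
i=8 t=16 v=5: → [12,18); WM=16
i=9 t=18 v=6: → [18,24); WM=18; [12,18) fires=3
i=10 t=20 v=6: → [18,24); WM=20
i=11 t=13 v=7: DROP (t<20-2); WM=20
i=12 t=28 v=8: → [24,30); WM=28; [18,24) fires=1
i=13 t=28 v=2: → [24,30); WM=28

1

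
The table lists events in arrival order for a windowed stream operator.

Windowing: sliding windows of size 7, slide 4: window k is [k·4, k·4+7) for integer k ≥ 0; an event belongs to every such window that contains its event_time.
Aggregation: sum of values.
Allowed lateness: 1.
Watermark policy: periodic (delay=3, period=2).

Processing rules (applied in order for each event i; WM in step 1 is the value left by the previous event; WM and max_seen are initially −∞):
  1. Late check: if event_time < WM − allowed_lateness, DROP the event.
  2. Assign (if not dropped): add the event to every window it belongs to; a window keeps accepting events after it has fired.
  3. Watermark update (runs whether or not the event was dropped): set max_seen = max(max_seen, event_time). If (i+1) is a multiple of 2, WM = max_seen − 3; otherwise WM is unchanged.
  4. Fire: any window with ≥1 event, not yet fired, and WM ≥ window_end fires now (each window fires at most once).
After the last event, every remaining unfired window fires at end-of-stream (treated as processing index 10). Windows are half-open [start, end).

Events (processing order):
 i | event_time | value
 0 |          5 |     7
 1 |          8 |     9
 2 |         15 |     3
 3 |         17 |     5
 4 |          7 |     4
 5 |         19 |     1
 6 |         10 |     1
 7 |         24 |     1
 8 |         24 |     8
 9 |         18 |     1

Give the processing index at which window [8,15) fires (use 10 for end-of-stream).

i=0 t=5 v=7: → [4,11),[0,7); WM=−∞
i=1 t=8 v=9: → [8,15),[4,11); WM=5
i=2 t=15 v=3: → [12,19); WM=5
i=3 t=17 v=5: → [16,23),[12,19); WM=14; [0,7) fires=7 [4,11) fires=16
i=4 t=7 v=4: DROP (t<14-1); WM=14
i=5 t=19 v=1: → [16,23); WM=16; [8,15) fires=9
i=6 t=10 v=1: DROP (t<16-1); WM=16
i=7 t=24 v=1: → [24,31),[20,27); WM=21; [12,19) fires=8
i=8 t=24 v=8: → [24,31),[20,27); WM=21
i=9 t=18 v=1: DROP (t<21-1); WM=21

5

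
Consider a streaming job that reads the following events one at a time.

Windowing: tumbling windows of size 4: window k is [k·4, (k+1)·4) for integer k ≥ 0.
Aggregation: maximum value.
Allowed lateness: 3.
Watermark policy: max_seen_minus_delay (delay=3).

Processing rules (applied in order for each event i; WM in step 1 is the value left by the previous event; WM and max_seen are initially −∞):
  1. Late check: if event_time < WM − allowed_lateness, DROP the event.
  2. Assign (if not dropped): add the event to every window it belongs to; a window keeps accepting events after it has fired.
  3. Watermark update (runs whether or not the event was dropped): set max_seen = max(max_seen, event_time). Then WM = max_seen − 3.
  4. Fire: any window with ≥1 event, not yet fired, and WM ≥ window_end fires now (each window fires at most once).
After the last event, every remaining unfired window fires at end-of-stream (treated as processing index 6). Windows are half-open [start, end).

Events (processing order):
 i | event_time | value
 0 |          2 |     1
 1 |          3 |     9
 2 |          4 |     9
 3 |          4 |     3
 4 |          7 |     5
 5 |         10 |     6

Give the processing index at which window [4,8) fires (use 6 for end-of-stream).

i=0 t=2 v=1: → [0,4); WM=-1
i=1 t=3 v=9: → [0,4); WM=0
i=2 t=4 v=9: → [4,8); WM=1
i=3 t=4 v=3: → [4,8); WM=1
i=4 t=7 v=5: → [4,8); WM=4; [0,4) fires=9
i=5 t=10 v=6: → [8,12); WM=7

6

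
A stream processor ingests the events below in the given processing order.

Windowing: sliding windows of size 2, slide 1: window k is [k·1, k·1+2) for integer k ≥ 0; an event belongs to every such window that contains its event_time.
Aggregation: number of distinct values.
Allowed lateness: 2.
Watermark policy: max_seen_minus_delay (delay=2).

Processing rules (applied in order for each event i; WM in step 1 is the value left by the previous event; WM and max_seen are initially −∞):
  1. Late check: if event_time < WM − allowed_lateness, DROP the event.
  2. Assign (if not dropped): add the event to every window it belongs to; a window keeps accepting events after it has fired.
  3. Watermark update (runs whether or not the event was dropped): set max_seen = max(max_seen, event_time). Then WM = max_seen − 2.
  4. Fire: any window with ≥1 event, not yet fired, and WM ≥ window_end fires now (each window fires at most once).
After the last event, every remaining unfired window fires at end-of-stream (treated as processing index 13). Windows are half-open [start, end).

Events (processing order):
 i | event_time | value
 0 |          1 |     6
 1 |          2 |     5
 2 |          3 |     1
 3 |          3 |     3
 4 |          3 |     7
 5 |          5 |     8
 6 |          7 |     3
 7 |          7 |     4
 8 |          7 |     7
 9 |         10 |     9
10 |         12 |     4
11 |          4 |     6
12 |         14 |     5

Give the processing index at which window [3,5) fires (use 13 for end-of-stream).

6

i=0 t=1 v=6: → [1,3),[0,2); WM=-1
i=1 t=2 v=5: → [2,4),[1,3); WM=0
i=2 t=3 v=1: → [3,5),[2,4); WM=1
i=3 t=3 v=3: → [3,5),[2,4); WM=1
i=4 t=3 v=7: → [3,5),[2,4); WM=1
i=5 t=5 v=8: → [5,7),[4,6); WM=3; [0,2) fires=1 [1,3) fires=2
i=6 t=7 v=3: → [7,9),[6,8); WM=5; [2,4) fires=4 [3,5) fires=3
i=7 t=7 v=4: → [7,9),[6,8); WM=5
i=8 t=7 v=7: → [7,9),[6,8); WM=5
i=9 t=10 v=9: → [10,12),[9,11); WM=8; [4,6) fires=1 [5,7) fires=1 [6,8) fires=3
i=10 t=12 v=4: → [12,14),[11,13); WM=10; [7,9) fires=3
i=11 t=4 v=6: DROP (t<10-2); WM=10
i=12 t=14 v=5: → [14,16),[13,15); WM=12; [9,11) fires=1 [10,12) fires=1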